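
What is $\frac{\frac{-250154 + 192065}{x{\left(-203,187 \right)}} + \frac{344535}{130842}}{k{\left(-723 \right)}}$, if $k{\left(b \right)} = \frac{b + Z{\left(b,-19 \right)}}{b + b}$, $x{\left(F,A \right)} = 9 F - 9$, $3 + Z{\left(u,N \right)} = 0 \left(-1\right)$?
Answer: $\frac{720466367}{10554588} \approx 68.261$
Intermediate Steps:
$Z{\left(u,N \right)} = -3$ ($Z{\left(u,N \right)} = -3 + 0 \left(-1\right) = -3 + 0 = -3$)
$x{\left(F,A \right)} = -9 + 9 F$
$k{\left(b \right)} = \frac{-3 + b}{2 b}$ ($k{\left(b \right)} = \frac{b - 3}{b + b} = \frac{-3 + b}{2 b}$)
$\frac{\frac{-250154 + 192065}{x{\left(-203,187 \right)}} + \frac{344535}{130842}}{k{\left(-723 \right)}} = \frac{\frac{-250154 + 192065}{-9 + 9 \left(-203\right)} + \frac{344535}{130842}}{\frac{1}{2} \frac{1}{-723} \left(-3 - 723\right)} = \frac{- \frac{58089}{-9 - 1827} + 344535 \cdot \frac{1}{130842}}{\frac{1}{2} \left(- \frac{1}{723}\right) \left(-726\right)} = \frac{- \frac{58089}{-1836} + \frac{114845}{43614}}{\frac{121}{241}} = \left(\left(-58089\right) \left(- \frac{1}{1836}\right) + \frac{114845}{43614}\right) \frac{241}{121} = \left(\frac{1139}{36} + \frac{114845}{43614}\right) \frac{241}{121} = \frac{2989487}{87228} \cdot \frac{241}{121} = \frac{720466367}{10554588}$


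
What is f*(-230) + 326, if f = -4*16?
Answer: 15046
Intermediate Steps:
f = -64
f*(-230) + 326 = -64*(-230) + 326 = 14720 + 326 = 15046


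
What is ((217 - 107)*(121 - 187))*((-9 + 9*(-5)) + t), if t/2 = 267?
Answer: -3484800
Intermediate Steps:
t = 534 (t = 2*267 = 534)
((217 - 107)*(121 - 187))*((-9 + 9*(-5)) + t) = ((217 - 107)*(121 - 187))*((-9 + 9*(-5)) + 534) = (110*(-66))*((-9 - 45) + 534) = -7260*(-54 + 534) = -7260*480 = -3484800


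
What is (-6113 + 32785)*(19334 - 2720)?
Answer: 443128608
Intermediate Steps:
(-6113 + 32785)*(19334 - 2720) = 26672*16614 = 443128608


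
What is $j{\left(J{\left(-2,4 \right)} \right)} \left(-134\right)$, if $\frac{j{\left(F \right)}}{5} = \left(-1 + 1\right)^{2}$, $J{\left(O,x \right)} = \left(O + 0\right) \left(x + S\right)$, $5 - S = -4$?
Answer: $0$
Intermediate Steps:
$S = 9$ ($S = 5 - -4 = 5 + 4 = 9$)
$J{\left(O,x \right)} = O \left(9 + x\right)$ ($J{\left(O,x \right)} = \left(O + 0\right) \left(x + 9\right) = O \left(9 + x\right)$)
$j{\left(F \right)} = 0$ ($j{\left(F \right)} = 5 \left(-1 + 1\right)^{2} = 5 \cdot 0^{2} = 5 \cdot 0 = 0$)
$j{\left(J{\left(-2,4 \right)} \right)} \left(-134\right) = 0 \left(-134\right) = 0$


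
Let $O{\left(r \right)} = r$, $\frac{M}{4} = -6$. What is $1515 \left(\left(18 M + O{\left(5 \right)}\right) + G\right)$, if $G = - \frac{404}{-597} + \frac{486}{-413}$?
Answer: $- \frac{53229442685}{82187} \approx -6.4766 \cdot 10^{5}$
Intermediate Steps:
$M = -24$ ($M = 4 \left(-6\right) = -24$)
$G = - \frac{123290}{246561}$ ($G = \left(-404\right) \left(- \frac{1}{597}\right) + 486 \left(- \frac{1}{413}\right) = \frac{404}{597} - \frac{486}{413} = - \frac{123290}{246561} \approx -0.50004$)
$1515 \left(\left(18 M + O{\left(5 \right)}\right) + G\right) = 1515 \left(\left(18 \left(-24\right) + 5\right) - \frac{123290}{246561}\right) = 1515 \left(\left(-432 + 5\right) - \frac{123290}{246561}\right) = 1515 \left(-427 - \frac{123290}{246561}\right) = 1515 \left(- \frac{105404837}{246561}\right) = - \frac{53229442685}{82187}$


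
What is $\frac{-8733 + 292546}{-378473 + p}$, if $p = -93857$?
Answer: $- \frac{283813}{472330} \approx -0.60088$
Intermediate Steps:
$\frac{-8733 + 292546}{-378473 + p} = \frac{-8733 + 292546}{-378473 - 93857} = \frac{283813}{-472330} = 283813 \left(- \frac{1}{472330}\right) = - \frac{283813}{472330}$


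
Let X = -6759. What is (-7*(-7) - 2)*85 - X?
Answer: 10754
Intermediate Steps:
(-7*(-7) - 2)*85 - X = (-7*(-7) - 2)*85 - 1*(-6759) = (49 - 2)*85 + 6759 = 47*85 + 6759 = 3995 + 6759 = 10754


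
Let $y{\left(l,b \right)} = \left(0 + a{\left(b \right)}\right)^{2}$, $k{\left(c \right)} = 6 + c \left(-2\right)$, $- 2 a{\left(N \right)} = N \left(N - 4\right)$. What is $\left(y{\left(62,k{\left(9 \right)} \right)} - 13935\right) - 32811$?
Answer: $-37530$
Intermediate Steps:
$a{\left(N \right)} = - \frac{N \left(-4 + N\right)}{2}$ ($a{\left(N \right)} = - \frac{N \left(N - 4\right)}{2} = - \frac{N \left(-4 + N\right)}{2}$)
$k{\left(c \right)} = 6 - 2 c$
$y{\left(l,b \right)} = \frac{b^{2} \left(4 - b\right)^{2}}{4}$ ($y{\left(l,b \right)} = \left(0 + \frac{b \left(4 - b\right)}{2}\right)^{2} = \left(\frac{b \left(4 - b\right)}{2}\right)^{2} = \frac{b^{2} \left(4 - b\right)^{2}}{4}$)
$\left(y{\left(62,k{\left(9 \right)} \right)} - 13935\right) - 32811 = \left(\frac{\left(6 - 18\right)^{2} \left(-4 + \left(6 - 18\right)\right)^{2}}{4} - 13935\right) - 32811 = \left(\frac{\left(-12\right)^{2} \left(-4 - 12\right)^{2}}{4} - 13935\right) - 32811 = \left(\frac{1}{4} \cdot 144 \left(-16\right)^{2} - 13935\right) - 32811 = \left(\frac{1}{4} \cdot 144 \cdot 256 - 13935\right) - 32811 = \left(9216 - 13935\right) - 32811 = -4719 - 32811 = -37530$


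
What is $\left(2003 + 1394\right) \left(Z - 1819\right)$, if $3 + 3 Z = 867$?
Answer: $-5200807$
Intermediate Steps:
$Z = 288$ ($Z = -1 + \frac{1}{3} \cdot 867 = -1 + 289 = 288$)
$\left(2003 + 1394\right) \left(Z - 1819\right) = \left(2003 + 1394\right) \left(288 - 1819\right) = 3397 \left(-1531\right) = -5200807$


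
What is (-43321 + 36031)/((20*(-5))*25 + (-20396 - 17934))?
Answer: 243/1361 ≈ 0.17855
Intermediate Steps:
(-43321 + 36031)/((20*(-5))*25 + (-20396 - 17934)) = -7290/(-100*25 - 38330) = -7290/(-2500 - 38330) = -7290/(-40830) = -7290*(-1/40830) = 243/1361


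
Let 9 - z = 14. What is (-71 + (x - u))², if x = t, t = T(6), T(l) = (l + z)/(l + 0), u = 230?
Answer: 3258025/36 ≈ 90501.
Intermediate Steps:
z = -5 (z = 9 - 1*14 = 9 - 14 = -5)
T(l) = (-5 + l)/l (T(l) = (l - 5)/(l + 0) = (-5 + l)/l)
t = ⅙ (t = (-5 + 6)/6 = (⅙)*1 = ⅙ ≈ 0.16667)
x = ⅙ ≈ 0.16667
(-71 + (x - u))² = (-71 + (⅙ - 1*230))² = (-71 + (⅙ - 230))² = (-71 - 1379/6)² = (-1805/6)² = 3258025/36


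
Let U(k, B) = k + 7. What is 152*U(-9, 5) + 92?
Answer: -212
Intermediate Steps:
U(k, B) = 7 + k
152*U(-9, 5) + 92 = 152*(7 - 9) + 92 = 152*(-2) + 92 = -304 + 92 = -212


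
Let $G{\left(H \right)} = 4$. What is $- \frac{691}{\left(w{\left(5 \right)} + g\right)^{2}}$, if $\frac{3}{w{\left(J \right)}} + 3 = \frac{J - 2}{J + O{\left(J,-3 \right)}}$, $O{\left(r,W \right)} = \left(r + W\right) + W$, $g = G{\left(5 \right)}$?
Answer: $- \frac{6219}{64} \approx -97.172$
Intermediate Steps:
$g = 4$
$O{\left(r,W \right)} = r + 2 W$ ($O{\left(r,W \right)} = \left(W + r\right) + W = r + 2 W$)
$w{\left(J \right)} = \frac{3}{-3 + \frac{-2 + J}{-6 + 2 J}}$ ($w{\left(J \right)} = \frac{3}{-3 + \frac{J - 2}{J + \left(J + 2 \left(-3\right)\right)}} = \frac{3}{-3 + \frac{-2 + J}{J + \left(J - 6\right)}} = \frac{3}{-3 + \frac{-2 + J}{J + \left(-6 + J\right)}} = \frac{3}{-3 + \frac{-2 + J}{-6 + 2 J}}$)
$- \frac{691}{\left(w{\left(5 \right)} + g\right)^{2}} = - \frac{691}{\left(\frac{6 \left(3 - 5\right)}{-16 + 5 \cdot 5} + 4\right)^{2}} = - \frac{691}{\left(\frac{6 \left(3 - 5\right)}{-16 + 25} + 4\right)^{2}} = - \frac{691}{\left(6 \cdot \frac{1}{9} \left(-2\right) + 4\right)^{2}} = - \frac{691}{\left(- \frac{4}{3} + 4\right)^{2}} = - \frac{691}{\left(\frac{8}{3}\right)^{2}} = - \frac{691}{\frac{64}{9}} = \left(-691\right) \frac{9}{64} = - \frac{6219}{64}$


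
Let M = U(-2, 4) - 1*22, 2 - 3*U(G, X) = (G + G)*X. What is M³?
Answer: -4096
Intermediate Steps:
U(G, X) = ⅔ - 2*G*X/3 (U(G, X) = ⅔ - (G + G)*X/3 = ⅔ - 2*G*X/3)
M = -16 (M = (⅔ - ⅔*(-2)*4) - 1*22 = (⅔ + 16/3) - 22 = 6 - 22 = -16)
M³ = (-16)³ = -4096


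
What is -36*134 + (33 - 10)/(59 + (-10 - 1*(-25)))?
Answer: -356953/74 ≈ -4823.7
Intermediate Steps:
-36*134 + (33 - 10)/(59 + (-10 - 1*(-25))) = -4824 + 23/(59 + (-10 + 25)) = -4824 + 23/(59 + 15) = -4824 + 23/74 = -356953/74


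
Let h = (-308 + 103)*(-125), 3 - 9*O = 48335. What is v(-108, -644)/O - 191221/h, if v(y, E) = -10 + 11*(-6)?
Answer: -2306141468/309626875 ≈ -7.4481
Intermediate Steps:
O = -48332/9 (O = 1/3 - 1/9*48335 = 1/3 - 48335/9 = -48332/9 ≈ -5370.2)
v(y, E) = -76 (v(y, E) = -10 - 66 = -76)
h = 25625 (h = -205*(-125) = 25625)
v(-108, -644)/O - 191221/h = -76/(-48332/9) - 191221/25625 = -76*(-9/48332) - 191221*1/25625 = 171/12083 - 191221/25625 = -2306141468/309626875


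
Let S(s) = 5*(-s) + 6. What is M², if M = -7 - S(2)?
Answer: 9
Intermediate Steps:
S(s) = 6 - 5*s (S(s) = -5*s + 6 = 6 - 5*s)
M = -3 (M = -7 - (6 - 5*2) = -7 - (6 - 10) = -7 - 1*(-4) = -7 + 4 = -3)
M² = (-3)² = 9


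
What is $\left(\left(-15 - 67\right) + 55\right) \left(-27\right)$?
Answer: $729$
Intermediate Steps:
$\left(\left(-15 - 67\right) + 55\right) \left(-27\right) = \left(-82 + 55\right) \left(-27\right) = \left(-27\right) \left(-27\right) = 729$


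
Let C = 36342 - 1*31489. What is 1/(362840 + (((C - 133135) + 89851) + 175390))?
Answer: 1/499799 ≈ 2.0008e-6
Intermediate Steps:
C = 4853 (C = 36342 - 31489 = 4853)
1/(362840 + (((C - 133135) + 89851) + 175390)) = 1/(362840 + (((4853 - 133135) + 89851) + 175390)) = 1/(362840 + ((-128282 + 89851) + 175390)) = 1/(362840 + (-38431 + 175390)) = 1/(362840 + 136959) = 1/499799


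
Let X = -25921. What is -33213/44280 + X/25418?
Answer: -331998319/187584840 ≈ -1.7699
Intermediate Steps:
-33213/44280 + X/25418 = -33213/44280 - 25921/25418 = -33213*1/44280 - 25921*1/25418 = -11071/14760 - 25921/25418 = -331998319/187584840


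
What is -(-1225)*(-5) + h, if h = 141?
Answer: -5984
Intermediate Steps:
-(-1225)*(-5) + h = -(-1225)*(-5) + 141 = -49*125 + 141 = -6125 + 141 = -5984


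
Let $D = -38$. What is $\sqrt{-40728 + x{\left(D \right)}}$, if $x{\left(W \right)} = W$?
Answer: $i \sqrt{40766} \approx 201.91 i$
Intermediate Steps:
$\sqrt{-40728 + x{\left(D \right)}} = \sqrt{-40728 - 38} = \sqrt{-40766} = i \sqrt{40766}$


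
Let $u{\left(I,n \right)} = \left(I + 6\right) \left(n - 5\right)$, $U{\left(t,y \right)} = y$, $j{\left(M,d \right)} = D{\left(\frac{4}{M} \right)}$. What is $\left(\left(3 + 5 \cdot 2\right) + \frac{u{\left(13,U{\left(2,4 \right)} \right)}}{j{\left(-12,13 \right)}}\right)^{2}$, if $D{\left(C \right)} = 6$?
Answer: $\frac{3481}{36} \approx 96.694$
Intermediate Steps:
$j{\left(M,d \right)} = 6$
$u{\left(I,n \right)} = \left(-5 + n\right) \left(6 + I\right)$ ($u{\left(I,n \right)} = \left(6 + I\right) \left(-5 + n\right) = \left(-5 + n\right) \left(6 + I\right)$)
$\left(\left(3 + 5 \cdot 2\right) + \frac{u{\left(13,U{\left(2,4 \right)} \right)}}{j{\left(-12,13 \right)}}\right)^{2} = \left(\left(3 + 5 \cdot 2\right) + \frac{-30 - 65 + 6 \cdot 4 + 13 \cdot 4}{6}\right)^{2} = \left(\left(3 + 10\right) + \left(-30 - 65 + 24 + 52\right) \frac{1}{6}\right)^{2} = \left(13 - \frac{19}{6}\right)^{2} = \left(\frac{59}{6}\right)^{2} = \frac{3481}{36}$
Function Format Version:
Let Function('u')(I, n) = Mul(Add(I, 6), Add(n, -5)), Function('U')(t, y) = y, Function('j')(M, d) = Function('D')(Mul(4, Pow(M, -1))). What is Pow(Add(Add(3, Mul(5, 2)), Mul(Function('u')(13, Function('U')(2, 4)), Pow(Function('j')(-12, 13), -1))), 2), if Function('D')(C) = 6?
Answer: Rational(3481, 36) ≈ 96.694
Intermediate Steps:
Function('j')(M, d) = 6
Function('u')(I, n) = Mul(Add(-5, n), Add(6, I)) (Function('u')(I, n) = Mul(Add(6, I), Add(-5, n)) = Mul(Add(-5, n), Add(6, I)))
Pow(Add(Add(3, Mul(5, 2)), Mul(Function('u')(13, Function('U')(2, 4)), Pow(Function('j')(-12, 13), -1))), 2) = Pow(Add(Add(3, Mul(5, 2)), Mul(Add(-30, Mul(-5, 13), Mul(6, 4), Mul(13, 4)), Pow(6, -1))), 2) = Pow(Add(Add(3, 10), Mul(Add(-30, -65, 24, 52), Rational(1, 6))), 2) = Pow(Add(13, Mul(-19, Rational(1, 6))), 2) = Pow(Add(13, Rational(-19, 6)), 2) = Pow(Rational(59, 6), 2) = Rational(3481, 36)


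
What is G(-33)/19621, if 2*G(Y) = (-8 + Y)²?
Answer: 1681/39242 ≈ 0.042837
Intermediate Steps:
G(Y) = (-8 + Y)²/2
G(-33)/19621 = ((-8 - 33)²/2)/19621 = ((½)*(-41)²)*(1/19621) = ((½)*1681)*(1/19621) = (1681/2)*(1/19621) = 1681/39242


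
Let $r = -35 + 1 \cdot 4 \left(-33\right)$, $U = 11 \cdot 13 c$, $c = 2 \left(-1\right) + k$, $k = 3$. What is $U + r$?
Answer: $-24$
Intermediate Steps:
$c = 1$ ($c = 2 \left(-1\right) + 3 = -2 + 3 = 1$)
$U = 143$ ($U = 11 \cdot 13 \cdot 1 = 143 \cdot 1 = 143$)
$r = -167$ ($r = -35 + 4 \left(-33\right) = -35 - 132 = -167$)
$U + r = 143 - 167 = -24$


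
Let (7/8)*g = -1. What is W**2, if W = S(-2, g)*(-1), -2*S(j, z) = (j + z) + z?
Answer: 225/49 ≈ 4.5918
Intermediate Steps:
g = -8/7 (g = (8/7)*(-1) = -8/7 ≈ -1.1429)
S(j, z) = -z - j/2 (S(j, z) = -((j + z) + z)/2 = -(j + 2*z)/2 = -z - j/2)
W = -15/7 (W = (-1*(-8/7) - 1/2*(-2))*(-1) = (8/7 + 1)*(-1) = (15/7)*(-1) = -15/7 ≈ -2.1429)
W**2 = (-15/7)**2 = 225/49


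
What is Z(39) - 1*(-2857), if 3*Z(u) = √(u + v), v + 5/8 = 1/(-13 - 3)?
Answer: 2857 + √613/12 ≈ 2859.1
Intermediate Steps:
v = -11/16 (v = -5/8 + 1/(-13 - 3) = -5/8 + 1/(-16) = -5/8 - 1/16 = -11/16 ≈ -0.68750)
Z(u) = √(-11/16 + u)/3 (Z(u) = √(u - 11/16)/3 = √(-11/16 + u)/3)
Z(39) - 1*(-2857) = √(-11 + 16*39)/12 - 1*(-2857) = √(-11 + 624)/12 + 2857 = √613/12 + 2857 = 2857 + √613/12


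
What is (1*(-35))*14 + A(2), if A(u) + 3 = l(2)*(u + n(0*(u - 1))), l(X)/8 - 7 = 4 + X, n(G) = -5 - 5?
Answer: -1325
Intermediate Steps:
n(G) = -10
l(X) = 88 + 8*X (l(X) = 56 + 8*(4 + X) = 56 + (32 + 8*X) = 88 + 8*X)
A(u) = -1043 + 104*u (A(u) = -3 + (88 + 8*2)*(u - 10) = -3 + (88 + 16)*(-10 + u) = -3 + 104*(-10 + u) = -3 + (-1040 + 104*u) = -1043 + 104*u)
(1*(-35))*14 + A(2) = (1*(-35))*14 + (-1043 + 104*2) = -35*14 + (-1043 + 208) = -490 - 835 = -1325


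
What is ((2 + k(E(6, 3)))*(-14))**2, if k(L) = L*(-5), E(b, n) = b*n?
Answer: 1517824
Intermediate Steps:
k(L) = -5*L
((2 + k(E(6, 3)))*(-14))**2 = ((2 - 30*3)*(-14))**2 = ((2 - 5*18)*(-14))**2 = ((2 - 90)*(-14))**2 = (-88*(-14))**2 = 1232**2 = 1517824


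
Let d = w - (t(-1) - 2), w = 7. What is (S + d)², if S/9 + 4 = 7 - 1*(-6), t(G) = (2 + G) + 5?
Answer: 7056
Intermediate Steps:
t(G) = 7 + G
S = 81 (S = -36 + 9*(7 - 1*(-6)) = -36 + 9*(7 + 6) = -36 + 9*13 = -36 + 117 = 81)
d = 3 (d = 7 - ((7 - 1) - 2) = 7 - (6 - 2) = 7 - 1*4 = 7 - 4 = 3)
(S + d)² = (81 + 3)² = 84² = 7056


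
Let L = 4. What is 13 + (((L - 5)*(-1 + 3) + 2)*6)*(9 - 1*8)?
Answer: 13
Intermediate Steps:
13 + (((L - 5)*(-1 + 3) + 2)*6)*(9 - 1*8) = 13 + (((4 - 5)*(-1 + 3) + 2)*6)*(9 - 1*8) = 13 + ((-1*2 + 2)*6)*(9 - 8) = 13 + ((-2 + 2)*6)*1 = 13 + (0*6)*1 = 13 + 0*1 = 13 + 0 = 13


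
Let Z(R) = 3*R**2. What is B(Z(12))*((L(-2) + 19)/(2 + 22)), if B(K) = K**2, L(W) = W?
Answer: 132192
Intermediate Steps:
B(Z(12))*((L(-2) + 19)/(2 + 22)) = (3*12**2)**2*((-2 + 19)/(2 + 22)) = (3*144)**2*(17/24) = 432**2*(17*(1/24)) = 186624*(17/24) = 132192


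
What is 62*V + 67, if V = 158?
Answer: 9863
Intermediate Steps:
62*V + 67 = 62*158 + 67 = 9796 + 67 = 9863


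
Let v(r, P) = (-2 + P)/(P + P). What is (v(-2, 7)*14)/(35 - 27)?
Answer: 5/8 ≈ 0.62500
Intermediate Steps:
v(r, P) = (-2 + P)/(2*P) (v(r, P) = (-2 + P)/((2*P)) = (-2 + P)*(1/(2*P)) = (-2 + P)/(2*P))
(v(-2, 7)*14)/(35 - 27) = (((½)*(-2 + 7)/7)*14)/(35 - 27) = (((½)*(⅐)*5)*14)/8 = ((5/14)*14)*(⅛) = 5*(⅛) = 5/8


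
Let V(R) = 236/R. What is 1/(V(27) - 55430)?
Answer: -27/1496374 ≈ -1.8044e-5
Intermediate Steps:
1/(V(27) - 55430) = 1/(236/27 - 55430) = 1/(-1496374/27) = -27/1496374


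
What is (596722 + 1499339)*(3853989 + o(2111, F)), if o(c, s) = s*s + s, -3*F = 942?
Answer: 8284201104531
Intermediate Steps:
F = -314 (F = -1/3*942 = -314)
o(c, s) = s + s**2 (o(c, s) = s**2 + s = s + s**2)
(596722 + 1499339)*(3853989 + o(2111, F)) = (596722 + 1499339)*(3853989 - 314*(1 - 314)) = 2096061*(3853989 - 314*(-313)) = 2096061*(3853989 + 98282) = 2096061*3952271 = 8284201104531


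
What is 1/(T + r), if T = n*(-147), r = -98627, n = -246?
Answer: -1/62465 ≈ -1.6009e-5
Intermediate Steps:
T = 36162 (T = -246*(-147) = 36162)
1/(T + r) = 1/(36162 - 98627) = 1/(-62465) = -1/62465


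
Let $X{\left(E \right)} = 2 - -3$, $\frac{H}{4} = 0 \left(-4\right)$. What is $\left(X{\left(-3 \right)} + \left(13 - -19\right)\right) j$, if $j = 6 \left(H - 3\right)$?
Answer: $-666$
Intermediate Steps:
$H = 0$ ($H = 4 \cdot 0 \left(-4\right) = 4 \cdot 0 = 0$)
$X{\left(E \right)} = 5$ ($X{\left(E \right)} = 2 + 3 = 5$)
$j = -18$ ($j = 6 \left(0 - 3\right) = 6 \left(-3\right) = -18$)
$\left(X{\left(-3 \right)} + \left(13 - -19\right)\right) j = \left(5 + \left(13 - -19\right)\right) \left(-18\right) = \left(5 + \left(13 + 19\right)\right) \left(-18\right) = \left(5 + 32\right) \left(-18\right) = 37 \left(-18\right) = -666$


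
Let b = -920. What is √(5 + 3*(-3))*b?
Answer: -1840*I ≈ -1840.0*I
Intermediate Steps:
√(5 + 3*(-3))*b = √(5 + 3*(-3))*(-920) = √(5 - 9)*(-920) = √(-4)*(-920) = (2*I)*(-920) = -1840*I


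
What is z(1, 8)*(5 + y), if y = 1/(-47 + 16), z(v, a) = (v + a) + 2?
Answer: 1694/31 ≈ 54.645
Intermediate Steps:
z(v, a) = 2 + a + v (z(v, a) = (a + v) + 2 = 2 + a + v)
y = -1/31 (y = 1/(-31) = -1/31 ≈ -0.032258)
z(1, 8)*(5 + y) = (2 + 8 + 1)*(5 - 1/31) = 11*(154/31) = 1694/31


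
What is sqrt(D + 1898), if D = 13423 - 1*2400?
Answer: sqrt(12921) ≈ 113.67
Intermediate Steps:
D = 11023 (D = 13423 - 2400 = 11023)
sqrt(D + 1898) = sqrt(11023 + 1898) = sqrt(12921)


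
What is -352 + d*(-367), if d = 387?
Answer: -142381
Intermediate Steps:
-352 + d*(-367) = -352 + 387*(-367) = -352 - 142029 = -142381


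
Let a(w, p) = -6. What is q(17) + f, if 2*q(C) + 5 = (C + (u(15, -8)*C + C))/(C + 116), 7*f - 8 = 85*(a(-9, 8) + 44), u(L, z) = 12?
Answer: 122617/266 ≈ 460.97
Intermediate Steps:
f = 3238/7 (f = 8/7 + (85*(-6 + 44))/7 = 8/7 + (85*38)/7 = 8/7 + (⅐)*3230 = 8/7 + 3230/7 = 3238/7 ≈ 462.57)
q(C) = -5/2 + 7*C/(116 + C) (q(C) = -5/2 + ((C + (12*C + C))/(C + 116))/2 = -5/2 + ((C + 13*C)/(116 + C))/2 = -5/2 + ((14*C)/(116 + C))/2 = -5/2 + (14*C/(116 + C))/2 = -5/2 + 7*C/(116 + C))
q(17) + f = (-580 + 9*17)/(2*(116 + 17)) + 3238/7 = (½)*(-580 + 153)/133 + 3238/7 = (½)*(1/133)*(-427) + 3238/7 = -61/38 + 3238/7 = 122617/266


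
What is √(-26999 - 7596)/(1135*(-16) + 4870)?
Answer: -I*√34595/13290 ≈ -0.013995*I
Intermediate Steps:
√(-26999 - 7596)/(1135*(-16) + 4870) = √(-34595)/(-18160 + 4870) = (I*√34595)/(-13290) = (I*√34595)*(-1/13290) = -I*√34595/13290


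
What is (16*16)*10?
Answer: 2560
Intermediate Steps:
(16*16)*10 = 256*10 = 2560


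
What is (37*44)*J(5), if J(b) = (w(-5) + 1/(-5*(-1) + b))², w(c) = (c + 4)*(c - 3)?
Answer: 2670327/25 ≈ 1.0681e+5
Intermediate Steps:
w(c) = (-3 + c)*(4 + c) (w(c) = (4 + c)*(-3 + c) = (-3 + c)*(4 + c))
J(b) = (8 + 1/(5 + b))² (J(b) = ((-12 - 5 + (-5)²) + 1/(-5*(-1) + b))² = ((-12 - 5 + 25) + 1/(5 + b))² = (8 + 1/(5 + b))²)
(37*44)*J(5) = (37*44)*((41 + 8*5)²/(5 + 5)²) = 1628*((41 + 40)²/10²) = 1628*((1/100)*81²) = 1628*((1/100)*6561) = 1628*(6561/100) = 2670327/25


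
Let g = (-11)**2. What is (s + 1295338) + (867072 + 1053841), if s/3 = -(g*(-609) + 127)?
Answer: 3436937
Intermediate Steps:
g = 121
s = 220686 (s = 3*(-(121*(-609) + 127)) = 3*(-(-73689 + 127)) = 3*(-1*(-73562)) = 3*73562 = 220686)
(s + 1295338) + (867072 + 1053841) = (220686 + 1295338) + (867072 + 1053841) = 1516024 + 1920913 = 3436937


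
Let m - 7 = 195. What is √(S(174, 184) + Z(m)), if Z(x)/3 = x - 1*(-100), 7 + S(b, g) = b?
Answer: √1073 ≈ 32.757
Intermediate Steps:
S(b, g) = -7 + b
m = 202 (m = 7 + 195 = 202)
Z(x) = 300 + 3*x (Z(x) = 3*(x - 1*(-100)) = 3*(x + 100) = 3*(100 + x) = 300 + 3*x)
√(S(174, 184) + Z(m)) = √((-7 + 174) + (300 + 3*202)) = √(167 + (300 + 606)) = √(167 + 906) = √1073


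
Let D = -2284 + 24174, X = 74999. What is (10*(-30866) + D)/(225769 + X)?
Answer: -47795/50128 ≈ -0.95346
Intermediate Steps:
D = 21890
(10*(-30866) + D)/(225769 + X) = (10*(-30866) + 21890)/(225769 + 74999) = (-308660 + 21890)/300768 = -286770*1/300768 = -47795/50128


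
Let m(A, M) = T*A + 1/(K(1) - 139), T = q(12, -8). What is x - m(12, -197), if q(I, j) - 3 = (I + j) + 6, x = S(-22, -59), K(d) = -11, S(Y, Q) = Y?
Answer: -26699/150 ≈ -177.99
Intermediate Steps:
x = -22
q(I, j) = 9 + I + j (q(I, j) = 3 + ((I + j) + 6) = 3 + (6 + I + j) = 9 + I + j)
T = 13 (T = 9 + 12 - 8 = 13)
m(A, M) = -1/150 + 13*A (m(A, M) = 13*A + 1/(-11 - 139) = 13*A + 1/(-150) = 13*A - 1/150 = -1/150 + 13*A)
x - m(12, -197) = -22 - (-1/150 + 13*12) = -22 - (-1/150 + 156) = -22 - 1*23399/150 = -22 - 23399/150 = -26699/150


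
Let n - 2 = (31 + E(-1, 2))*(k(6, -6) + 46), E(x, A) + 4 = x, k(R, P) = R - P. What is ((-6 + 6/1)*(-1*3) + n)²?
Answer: 2280100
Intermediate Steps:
E(x, A) = -4 + x
n = 1510 (n = 2 + (31 + (-4 - 1))*((6 - 1*(-6)) + 46) = 2 + (31 - 5)*((6 + 6) + 46) = 2 + 26*(12 + 46) = 2 + 26*58 = 2 + 1508 = 1510)
((-6 + 6/1)*(-1*3) + n)² = ((-6 + 6/1)*(-1*3) + 1510)² = ((-6 + 6*1)*(-3) + 1510)² = ((-6 + 6)*(-3) + 1510)² = (0*(-3) + 1510)² = (0 + 1510)² = 1510² = 2280100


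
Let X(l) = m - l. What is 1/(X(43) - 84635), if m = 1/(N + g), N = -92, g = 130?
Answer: -38/3217763 ≈ -1.1809e-5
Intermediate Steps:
m = 1/38 (m = 1/(-92 + 130) = 1/38 ≈ 0.026316)
X(l) = 1/38 - l
1/(X(43) - 84635) = 1/((1/38 - 1*43) - 84635) = 1/((1/38 - 43) - 84635) = 1/(-1633/38 - 84635) = 1/(-3217763/38) = -38/3217763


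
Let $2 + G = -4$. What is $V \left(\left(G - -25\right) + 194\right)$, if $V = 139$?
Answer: $29607$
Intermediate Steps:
$G = -6$ ($G = -2 - 4 = -6$)
$V \left(\left(G - -25\right) + 194\right) = 139 \left(\left(-6 - -25\right) + 194\right) = 139 \left(\left(-6 + 25\right) + 194\right) = 139 \left(19 + 194\right) = 139 \cdot 213 = 29607$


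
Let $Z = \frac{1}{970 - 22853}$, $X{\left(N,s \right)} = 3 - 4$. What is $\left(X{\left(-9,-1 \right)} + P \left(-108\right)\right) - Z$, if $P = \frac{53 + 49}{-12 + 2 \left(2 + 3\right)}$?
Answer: $\frac{120509682}{21883} \approx 5507.0$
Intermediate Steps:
$X{\left(N,s \right)} = -1$ ($X{\left(N,s \right)} = 3 - 4 = -1$)
$P = -51$ ($P = \frac{102}{-12 + 2 \cdot 5} = \frac{102}{-12 + 10} = \frac{102}{-2} = 102 \left(- \frac{1}{2}\right) = -51$)
$Z = - \frac{1}{21883}$ ($Z = \frac{1}{-21883} = - \frac{1}{21883} \approx -4.5698 \cdot 10^{-5}$)
$\left(X{\left(-9,-1 \right)} + P \left(-108\right)\right) - Z = \left(-1 - -5508\right) - - \frac{1}{21883} = \left(-1 + 5508\right) + \frac{1}{21883} = 5507 + \frac{1}{21883} = \frac{120509682}{21883}$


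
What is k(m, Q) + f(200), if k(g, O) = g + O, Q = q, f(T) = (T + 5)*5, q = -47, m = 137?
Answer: 1115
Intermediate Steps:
f(T) = 25 + 5*T (f(T) = (5 + T)*5 = 25 + 5*T)
Q = -47
k(g, O) = O + g
k(m, Q) + f(200) = (-47 + 137) + (25 + 5*200) = 90 + (25 + 1000) = 90 + 1025 = 1115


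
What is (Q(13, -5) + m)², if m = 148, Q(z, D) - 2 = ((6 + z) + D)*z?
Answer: 110224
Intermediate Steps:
Q(z, D) = 2 + z*(6 + D + z) (Q(z, D) = 2 + ((6 + z) + D)*z = 2 + (6 + D + z)*z = 2 + z*(6 + D + z))
(Q(13, -5) + m)² = ((2 + 13² + 6*13 - 5*13) + 148)² = ((2 + 169 + 78 - 65) + 148)² = (184 + 148)² = 332² = 110224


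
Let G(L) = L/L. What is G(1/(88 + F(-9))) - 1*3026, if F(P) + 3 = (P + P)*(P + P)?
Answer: -3025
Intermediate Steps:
F(P) = -3 + 4*P**2 (F(P) = -3 + (P + P)*(P + P) = -3 + (2*P)*(2*P) = -3 + 4*P**2)
G(L) = 1
G(1/(88 + F(-9))) - 1*3026 = 1 - 1*3026 = 1 - 3026 = -3025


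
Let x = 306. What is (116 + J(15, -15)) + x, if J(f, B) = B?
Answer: 407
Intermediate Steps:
(116 + J(15, -15)) + x = (116 - 15) + 306 = 101 + 306 = 407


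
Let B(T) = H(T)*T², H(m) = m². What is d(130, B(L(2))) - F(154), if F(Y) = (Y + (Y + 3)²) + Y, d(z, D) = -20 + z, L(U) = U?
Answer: -24847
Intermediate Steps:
B(T) = T⁴ (B(T) = T²*T² = T⁴)
F(Y) = (3 + Y)² + 2*Y (F(Y) = (Y + (3 + Y)²) + Y = (3 + Y)² + 2*Y)
d(130, B(L(2))) - F(154) = (-20 + 130) - ((3 + 154)² + 2*154) = 110 - (157² + 308) = 110 - (24649 + 308) = 110 - 1*24957 = 110 - 24957 = -24847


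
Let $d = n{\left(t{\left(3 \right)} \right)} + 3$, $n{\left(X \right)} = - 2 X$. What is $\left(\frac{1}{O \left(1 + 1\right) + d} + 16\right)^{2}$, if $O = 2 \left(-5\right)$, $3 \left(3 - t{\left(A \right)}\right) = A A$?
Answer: $\frac{73441}{289} \approx 254.12$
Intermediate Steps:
$t{\left(A \right)} = 3 - \frac{A^{2}}{3}$ ($t{\left(A \right)} = 3 - \frac{A A}{3} = 3 - \frac{A^{2}}{3}$)
$O = -10$
$d = 3$ ($d = - 2 \left(3 - \frac{3^{2}}{3}\right) + 3 = - 2 \left(3 - 3\right) + 3 = \left(-2\right) 0 + 3 = 0 + 3 = 3$)
$\left(\frac{1}{O \left(1 + 1\right) + d} + 16\right)^{2} = \left(\frac{1}{- 10 \left(1 + 1\right) + 3} + 16\right)^{2} = \left(\frac{1}{\left(-10\right) 2 + 3} + 16\right)^{2} = \left(\frac{1}{-20 + 3} + 16\right)^{2} = \left(\frac{1}{-17} + 16\right)^{2} = \left(- \frac{1}{17} + 16\right)^{2} = \left(\frac{271}{17}\right)^{2} = \frac{73441}{289}$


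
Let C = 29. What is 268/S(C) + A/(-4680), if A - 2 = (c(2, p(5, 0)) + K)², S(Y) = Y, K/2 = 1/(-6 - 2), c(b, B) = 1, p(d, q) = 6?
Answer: 20066651/2171520 ≈ 9.2408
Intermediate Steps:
K = -¼ (K = 2/(-6 - 2) = 2/(-8) = 2*(-⅛) = -¼ ≈ -0.25000)
A = 41/16 (A = 2 + (1 - ¼)² = 2 + (¾)² = 2 + 9/16 = 41/16 ≈ 2.5625)
268/S(C) + A/(-4680) = 268/29 + (41/16)/(-4680) = 268*(1/29) + (41/16)*(-1/4680) = 268/29 - 41/74880 = 20066651/2171520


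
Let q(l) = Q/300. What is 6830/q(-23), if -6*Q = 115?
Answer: -2458800/23 ≈ -1.0690e+5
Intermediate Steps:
Q = -115/6 (Q = -⅙*115 = -115/6 ≈ -19.167)
q(l) = -23/360 (q(l) = -115/6/300 = -115/6*1/300 = -23/360)
6830/q(-23) = 6830/(-23/360) = 6830*(-360/23) = -2458800/23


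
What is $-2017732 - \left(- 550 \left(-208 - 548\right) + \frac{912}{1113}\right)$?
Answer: $- \frac{902840676}{371} \approx -2.4335 \cdot 10^{6}$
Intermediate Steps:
$-2017732 - \left(- 550 \left(-208 - 548\right) + \frac{912}{1113}\right) = -2017732 - \left(- 550 \left(-208 - 548\right) + 912 \cdot \frac{1}{1113}\right) = -2017732 - \left(\left(-550\right) \left(-756\right) + \frac{304}{371}\right) = -2017732 - \left(415800 + \frac{304}{371}\right) = -2017732 - \frac{154262104}{371} = - \frac{902840676}{371}$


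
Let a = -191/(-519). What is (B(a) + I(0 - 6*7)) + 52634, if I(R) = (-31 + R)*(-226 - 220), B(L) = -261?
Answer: 84931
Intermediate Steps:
a = 191/519 (a = -191*(-1/519) = 191/519 ≈ 0.36802)
I(R) = 13826 - 446*R (I(R) = (-31 + R)*(-446) = 13826 - 446*R)
(B(a) + I(0 - 6*7)) + 52634 = (-261 + (13826 - 446*(0 - 6*7))) + 52634 = (-261 + (13826 - 446*(0 - 42))) + 52634 = (-261 + (13826 - 446*(-42))) + 52634 = (-261 + (13826 + 18732)) + 52634 = (-261 + 32558) + 52634 = 32297 + 52634 = 84931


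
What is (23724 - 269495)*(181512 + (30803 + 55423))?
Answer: -65802235998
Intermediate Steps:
(23724 - 269495)*(181512 + (30803 + 55423)) = -245771*(181512 + 86226) = -245771*267738 = -65802235998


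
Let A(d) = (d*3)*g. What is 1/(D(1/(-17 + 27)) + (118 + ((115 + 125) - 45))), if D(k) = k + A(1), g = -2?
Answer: 10/3071 ≈ 0.0032563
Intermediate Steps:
A(d) = -6*d (A(d) = (d*3)*(-2) = (3*d)*(-2) = -6*d)
D(k) = -6 + k (D(k) = k - 6*1 = k - 6 = -6 + k)
1/(D(1/(-17 + 27)) + (118 + ((115 + 125) - 45))) = 1/((-6 + 1/(-17 + 27)) + (118 + ((115 + 125) - 45))) = 1/((-6 + 1/10) + (118 + (240 - 45))) = 1/((-6 + 1/10) + (118 + 195)) = 1/(-59/10 + 313) = 1/(3071/10) = 10/3071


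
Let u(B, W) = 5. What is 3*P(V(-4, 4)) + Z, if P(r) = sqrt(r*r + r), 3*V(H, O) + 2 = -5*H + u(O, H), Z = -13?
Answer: -13 + sqrt(598) ≈ 11.454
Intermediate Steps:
V(H, O) = 1 - 5*H/3 (V(H, O) = -2/3 + (-5*H + 5)/3 = -2/3 + (5 - 5*H)/3 = -2/3 + (5/3 - 5*H/3) = 1 - 5*H/3)
P(r) = sqrt(r + r**2) (P(r) = sqrt(r**2 + r) = sqrt(r + r**2))
3*P(V(-4, 4)) + Z = 3*sqrt((1 - 5/3*(-4))*(1 + (1 - 5/3*(-4)))) - 13 = 3*sqrt((1 + 20/3)*(1 + (1 + 20/3))) - 13 = 3*sqrt(23*(1 + 23/3)/3) - 13 = 3*sqrt((23/3)*(26/3)) - 13 = 3*sqrt(598/9) - 13 = 3*(sqrt(598)/3) - 13 = sqrt(598) - 13 = -13 + sqrt(598)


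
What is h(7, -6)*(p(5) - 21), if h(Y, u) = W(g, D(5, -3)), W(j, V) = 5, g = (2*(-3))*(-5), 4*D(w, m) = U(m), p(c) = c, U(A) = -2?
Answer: -80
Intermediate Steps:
D(w, m) = -½ (D(w, m) = (¼)*(-2) = -½)
g = 30 (g = -6*(-5) = 30)
h(Y, u) = 5
h(7, -6)*(p(5) - 21) = 5*(5 - 21) = 5*(-16) = -80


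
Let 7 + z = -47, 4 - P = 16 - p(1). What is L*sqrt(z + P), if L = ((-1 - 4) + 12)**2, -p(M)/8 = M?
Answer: 49*I*sqrt(74) ≈ 421.51*I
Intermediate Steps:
p(M) = -8*M
P = -20 (P = 4 - (16 - (-8)) = 4 - (16 - 1*(-8)) = 4 - (16 + 8) = 4 - 1*24 = 4 - 24 = -20)
z = -54 (z = -7 - 47 = -54)
L = 49 (L = (-5 + 12)**2 = 7**2 = 49)
L*sqrt(z + P) = 49*sqrt(-54 - 20) = 49*sqrt(-74) = 49*(I*sqrt(74)) = 49*I*sqrt(74)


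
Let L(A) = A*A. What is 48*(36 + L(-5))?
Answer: 2928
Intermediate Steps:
L(A) = A**2
48*(36 + L(-5)) = 48*(36 + (-5)**2) = 48*(36 + 25) = 48*61 = 2928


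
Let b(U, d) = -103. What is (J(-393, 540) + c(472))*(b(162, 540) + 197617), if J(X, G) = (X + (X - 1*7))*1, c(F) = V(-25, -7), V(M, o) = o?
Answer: -158011200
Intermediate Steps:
c(F) = -7
J(X, G) = -7 + 2*X (J(X, G) = (X + (X - 7))*1 = (X + (-7 + X))*1 = (-7 + 2*X)*1 = -7 + 2*X)
(J(-393, 540) + c(472))*(b(162, 540) + 197617) = ((-7 + 2*(-393)) - 7)*(-103 + 197617) = ((-7 - 786) - 7)*197514 = (-793 - 7)*197514 = -800*197514 = -158011200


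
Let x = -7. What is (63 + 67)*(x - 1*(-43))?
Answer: 4680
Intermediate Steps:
(63 + 67)*(x - 1*(-43)) = (63 + 67)*(-7 - 1*(-43)) = 130*(-7 + 43) = 130*36 = 4680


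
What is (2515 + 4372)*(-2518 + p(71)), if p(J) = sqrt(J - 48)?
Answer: -17341466 + 6887*sqrt(23) ≈ -1.7308e+7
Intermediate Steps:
p(J) = sqrt(-48 + J)
(2515 + 4372)*(-2518 + p(71)) = (2515 + 4372)*(-2518 + sqrt(-48 + 71)) = 6887*(-2518 + sqrt(23)) = -17341466 + 6887*sqrt(23)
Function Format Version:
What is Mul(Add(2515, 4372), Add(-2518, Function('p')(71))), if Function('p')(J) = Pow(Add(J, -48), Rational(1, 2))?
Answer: Add(-17341466, Mul(6887, Pow(23, Rational(1, 2)))) ≈ -1.7308e+7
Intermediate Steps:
Function('p')(J) = Pow(Add(-48, J), Rational(1, 2))
Mul(Add(2515, 4372), Add(-2518, Function('p')(71))) = Mul(Add(2515, 4372), Add(-2518, Pow(Add(-48, 71), Rational(1, 2)))) = Mul(6887, Add(-2518, Pow(23, Rational(1, 2)))) = Add(-17341466, Mul(6887, Pow(23, Rational(1, 2))))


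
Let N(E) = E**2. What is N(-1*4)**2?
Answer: 256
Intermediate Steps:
N(-1*4)**2 = ((-1*4)**2)**2 = ((-4)**2)**2 = 16**2 = 256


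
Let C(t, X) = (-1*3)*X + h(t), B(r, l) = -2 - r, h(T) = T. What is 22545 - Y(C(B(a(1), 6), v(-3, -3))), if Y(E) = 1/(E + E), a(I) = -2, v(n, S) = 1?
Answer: 135271/6 ≈ 22545.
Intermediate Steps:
C(t, X) = t - 3*X (C(t, X) = (-1*3)*X + t = -3*X + t = t - 3*X)
Y(E) = 1/(2*E)
22545 - Y(C(B(a(1), 6), v(-3, -3))) = 22545 - 1/(2*((-2 - 1*(-2)) - 3*1)) = 22545 - 1/(2*((-2 + 2) - 3)) = 22545 - 1/(2*(0 - 3)) = 22545 - 1/(2*(-3)) = 22545 - (-1)/(2*3) = 22545 - 1*(-⅙) = 22545 + ⅙ = 135271/6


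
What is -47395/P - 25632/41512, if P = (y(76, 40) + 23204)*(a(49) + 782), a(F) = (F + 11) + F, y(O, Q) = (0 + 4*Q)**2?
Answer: -139569834911/225640364796 ≈ -0.61855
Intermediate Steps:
y(O, Q) = 16*Q**2 (y(O, Q) = (4*Q)**2 = 16*Q**2)
a(F) = 11 + 2*F (a(F) = (11 + F) + F = 11 + 2*F)
P = 43484364 (P = (16*40**2 + 23204)*((11 + 2*49) + 782) = (16*1600 + 23204)*((11 + 98) + 782) = (25600 + 23204)*(109 + 782) = 48804*891 = 43484364)
-47395/P - 25632/41512 = -47395/43484364 - 25632/41512 = -47395*1/43484364 - 25632*1/41512 = -47395/43484364 - 3204/5189 = -139569834911/225640364796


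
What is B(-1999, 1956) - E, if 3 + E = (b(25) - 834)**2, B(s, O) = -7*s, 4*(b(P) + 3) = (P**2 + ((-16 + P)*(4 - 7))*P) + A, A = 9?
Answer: -11261385/16 ≈ -7.0384e+5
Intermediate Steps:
b(P) = -3/4 + P**2/4 + P*(48 - 3*P)/4 (b(P) = -3 + ((P**2 + ((-16 + P)*(4 - 7))*P) + 9)/4 = -3 + ((P**2 + ((-16 + P)*(-3))*P) + 9)/4 = -3 + ((P**2 + (48 - 3*P)*P) + 9)/4 = -3 + ((P**2 + P*(48 - 3*P)) + 9)/4 = -3 + (9 + P**2 + P*(48 - 3*P))/4 = -3 + (9/4 + P**2/4 + P*(48 - 3*P)/4) = -3/4 + P**2/4 + P*(48 - 3*P)/4)
E = 11485273/16 (E = -3 + ((-3/4 + 12*25 - 1/2*25**2) - 834)**2 = -3 + ((-3/4 + 300 - 1/2*625) - 834)**2 = -3 + ((-3/4 + 300 - 625/2) - 834)**2 = -3 + (-53/4 - 834)**2 = -3 + (-3389/4)**2 = -3 + 11485321/16 = 11485273/16 ≈ 7.1783e+5)
B(-1999, 1956) - E = -7*(-1999) - 1*11485273/16 = 13993 - 11485273/16 = -11261385/16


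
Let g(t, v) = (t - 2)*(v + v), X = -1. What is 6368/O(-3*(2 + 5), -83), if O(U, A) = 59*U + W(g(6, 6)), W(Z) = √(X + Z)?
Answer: -3944976/767537 - 3184*√47/767537 ≈ -5.1682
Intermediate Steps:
g(t, v) = 2*v*(-2 + t) (g(t, v) = (-2 + t)*(2*v) = 2*v*(-2 + t))
W(Z) = √(-1 + Z)
O(U, A) = √47 + 59*U (O(U, A) = 59*U + √(-1 + 2*6*(-2 + 6)) = 59*U + √(-1 + 2*6*4) = 59*U + √(-1 + 48) = 59*U + √47 = √47 + 59*U)
6368/O(-3*(2 + 5), -83) = 6368/(√47 + 59*(-3*(2 + 5))) = 6368/(√47 + 59*(-3*7)) = 6368/(√47 + 59*(-21)) = 6368/(√47 - 1239) = 6368/(-1239 + √47)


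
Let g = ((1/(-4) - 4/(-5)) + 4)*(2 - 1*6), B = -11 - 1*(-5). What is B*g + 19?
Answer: 641/5 ≈ 128.20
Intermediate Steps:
B = -6 (B = -11 + 5 = -6)
g = -91/5 (g = ((1*(-1/4) - 4*(-1/5)) + 4)*(2 - 6) = ((-1/4 + 4/5) + 4)*(-4) = (11/20 + 4)*(-4) = (91/20)*(-4) = -91/5 ≈ -18.200)
B*g + 19 = -6*(-91/5) + 19 = 546/5 + 19 = 641/5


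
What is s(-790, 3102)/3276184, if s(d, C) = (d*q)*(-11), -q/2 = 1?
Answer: -4345/819046 ≈ -0.0053050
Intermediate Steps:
q = -2 (q = -2*1 = -2)
s(d, C) = 22*d (s(d, C) = (d*(-2))*(-11) = -2*d*(-11) = 22*d)
s(-790, 3102)/3276184 = (22*(-790))/3276184 = -17380*1/3276184 = -4345/819046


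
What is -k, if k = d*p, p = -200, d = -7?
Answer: -1400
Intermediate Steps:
k = 1400 (k = -7*(-200) = 1400)
-k = -1*1400 = -1400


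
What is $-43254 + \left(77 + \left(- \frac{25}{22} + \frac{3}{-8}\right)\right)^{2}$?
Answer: $- \frac{290829527}{7744} \approx -37555.0$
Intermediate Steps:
$-43254 + \left(77 + \left(- \frac{25}{22} + \frac{3}{-8}\right)\right)^{2} = -43254 + \left(77 + \left(\left(-25\right) \frac{1}{22} + 3 \left(- \frac{1}{8}\right)\right)\right)^{2} = -43254 + \left(77 - \frac{133}{88}\right)^{2} = -43254 + \left(\frac{6643}{88}\right)^{2} = -43254 + \frac{44129449}{7744} = - \frac{290829527}{7744}$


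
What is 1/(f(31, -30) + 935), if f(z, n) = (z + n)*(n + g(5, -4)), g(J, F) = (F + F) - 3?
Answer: 1/894 ≈ 0.0011186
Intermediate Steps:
g(J, F) = -3 + 2*F (g(J, F) = 2*F - 3 = -3 + 2*F)
f(z, n) = (-11 + n)*(n + z) (f(z, n) = (z + n)*(n + (-3 + 2*(-4))) = (n + z)*(n + (-3 - 8)) = (n + z)*(n - 11) = (n + z)*(-11 + n) = (-11 + n)*(n + z))
1/(f(31, -30) + 935) = 1/(((-30)² - 11*(-30) - 11*31 - 30*31) + 935) = 1/((900 + 330 - 341 - 930) + 935) = 1/(-41 + 935) = 1/894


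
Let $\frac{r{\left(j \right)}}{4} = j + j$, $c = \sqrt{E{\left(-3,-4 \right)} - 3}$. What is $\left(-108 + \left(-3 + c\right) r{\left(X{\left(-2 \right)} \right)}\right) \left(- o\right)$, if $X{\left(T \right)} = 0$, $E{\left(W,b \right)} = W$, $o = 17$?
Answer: $1836$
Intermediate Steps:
$c = i \sqrt{6}$ ($c = \sqrt{-3 - 3} = \sqrt{-6} = i \sqrt{6} \approx 2.4495 i$)
$r{\left(j \right)} = 8 j$ ($r{\left(j \right)} = 4 \left(j + j\right) = 4 \cdot 2 j = 8 j$)
$\left(-108 + \left(-3 + c\right) r{\left(X{\left(-2 \right)} \right)}\right) \left(- o\right) = \left(-108 + \left(-3 + i \sqrt{6}\right) 8 \cdot 0\right) \left(\left(-1\right) 17\right) = \left(-108 + \left(-3 + i \sqrt{6}\right) 0\right) \left(-17\right) = \left(-108 + 0\right) \left(-17\right) = \left(-108\right) \left(-17\right) = 1836$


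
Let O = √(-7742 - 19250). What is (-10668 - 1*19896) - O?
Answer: -30564 - 4*I*√1687 ≈ -30564.0 - 164.29*I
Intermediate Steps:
O = 4*I*√1687 (O = √(-26992) = 4*I*√1687 ≈ 164.29*I)
(-10668 - 1*19896) - O = (-10668 - 1*19896) - 4*I*√1687 = (-10668 - 19896) - 4*I*√1687 = -30564 - 4*I*√1687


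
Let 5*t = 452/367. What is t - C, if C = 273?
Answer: -500503/1835 ≈ -272.75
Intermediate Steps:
t = 452/1835 (t = (452/367)/5 = (452*(1/367))/5 = (1/5)*(452/367) = 452/1835 ≈ 0.24632)
t - C = 452/1835 - 1*273 = 452/1835 - 273 = -500503/1835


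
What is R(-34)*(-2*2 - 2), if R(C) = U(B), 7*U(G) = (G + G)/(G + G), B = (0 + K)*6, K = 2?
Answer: -6/7 ≈ -0.85714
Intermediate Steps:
B = 12 (B = (0 + 2)*6 = 2*6 = 12)
U(G) = 1/7 (U(G) = ((G + G)/(G + G))/7 = ((2*G)/((2*G)))/7 = ((2*G)*(1/(2*G)))/7 = (1/7)*1 = 1/7)
R(C) = 1/7
R(-34)*(-2*2 - 2) = (-2*2 - 2)/7 = (-4 - 2)/7 = (1/7)*(-6) = -6/7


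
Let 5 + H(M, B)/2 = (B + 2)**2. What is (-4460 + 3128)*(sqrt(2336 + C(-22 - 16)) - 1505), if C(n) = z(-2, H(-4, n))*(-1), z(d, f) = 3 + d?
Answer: 2004660 - 1332*sqrt(2335) ≈ 1.9403e+6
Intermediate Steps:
H(M, B) = -10 + 2*(2 + B)**2 (H(M, B) = -10 + 2*(B + 2)**2 = -10 + 2*(2 + B)**2)
C(n) = -1 (C(n) = (3 - 2)*(-1) = 1*(-1) = -1)
(-4460 + 3128)*(sqrt(2336 + C(-22 - 16)) - 1505) = (-4460 + 3128)*(sqrt(2336 - 1) - 1505) = -1332*(sqrt(2335) - 1505) = -1332*(-1505 + sqrt(2335)) = 2004660 - 1332*sqrt(2335)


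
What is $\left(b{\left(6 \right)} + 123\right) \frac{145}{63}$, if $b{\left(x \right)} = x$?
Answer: $\frac{6235}{21} \approx 296.9$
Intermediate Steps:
$\left(b{\left(6 \right)} + 123\right) \frac{145}{63} = \left(6 + 123\right) \frac{145}{63} = 129 \cdot 145 \cdot \frac{1}{63} = 129 \cdot \frac{145}{63} = \frac{6235}{21}$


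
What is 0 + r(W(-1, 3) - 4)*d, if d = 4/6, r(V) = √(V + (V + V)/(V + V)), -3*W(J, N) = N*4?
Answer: 2*I*√7/3 ≈ 1.7638*I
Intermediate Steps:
W(J, N) = -4*N/3 (W(J, N) = -N*4/3 = -4*N/3)
r(V) = √(1 + V) (r(V) = √(V + (2*V)/((2*V))) = √(V + (2*V)*(1/(2*V))) = √(V + 1) = √(1 + V))
d = ⅔ (d = 4*(⅙) = ⅔ ≈ 0.66667)
0 + r(W(-1, 3) - 4)*d = 0 + √(1 + (-4/3*3 - 4))*(⅔) = 0 + √(1 + (-4 - 4))*(⅔) = 0 + √(1 - 8)*(⅔) = 0 + √(-7)*(⅔) = 0 + (I*√7)*(⅔) = 0 + 2*I*√7/3 = 2*I*√7/3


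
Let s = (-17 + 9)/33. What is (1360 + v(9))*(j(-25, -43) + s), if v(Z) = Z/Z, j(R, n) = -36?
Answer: -1627756/33 ≈ -49326.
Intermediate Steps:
s = -8/33 (s = (1/33)*(-8) = -8/33 ≈ -0.24242)
v(Z) = 1
(1360 + v(9))*(j(-25, -43) + s) = (1360 + 1)*(-36 - 8/33) = 1361*(-1196/33) = -1627756/33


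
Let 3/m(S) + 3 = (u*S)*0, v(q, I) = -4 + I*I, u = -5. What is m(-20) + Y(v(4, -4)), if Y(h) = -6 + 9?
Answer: 2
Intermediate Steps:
v(q, I) = -4 + I²
m(S) = -1 (m(S) = 3/(-3 - 5*S*0) = 3/(-3 + 0) = 3/(-3) = 3*(-⅓) = -1)
Y(h) = 3
m(-20) + Y(v(4, -4)) = -1 + 3 = 2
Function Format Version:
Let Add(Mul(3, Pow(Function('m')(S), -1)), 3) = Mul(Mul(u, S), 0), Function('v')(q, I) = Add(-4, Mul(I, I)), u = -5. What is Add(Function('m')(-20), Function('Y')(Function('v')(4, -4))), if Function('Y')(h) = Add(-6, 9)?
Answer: 2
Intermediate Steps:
Function('v')(q, I) = Add(-4, Pow(I, 2))
Function('m')(S) = -1 (Function('m')(S) = Mul(3, Pow(Add(-3, Mul(Mul(-5, S), 0)), -1)) = Mul(3, Pow(Add(-3, 0), -1)) = Mul(3, Pow(-3, -1)) = Mul(3, Rational(-1, 3)) = -1)
Function('Y')(h) = 3
Add(Function('m')(-20), Function('Y')(Function('v')(4, -4))) = Add(-1, 3) = 2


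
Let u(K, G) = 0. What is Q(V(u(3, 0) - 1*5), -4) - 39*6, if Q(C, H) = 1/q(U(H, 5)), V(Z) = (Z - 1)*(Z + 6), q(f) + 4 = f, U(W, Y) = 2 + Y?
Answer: -701/3 ≈ -233.67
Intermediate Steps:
q(f) = -4 + f
V(Z) = (-1 + Z)*(6 + Z)
Q(C, H) = 1/3 (Q(C, H) = 1/(-4 + (2 + 5)) = 1/(-4 + 7) = 1/3)
Q(V(u(3, 0) - 1*5), -4) - 39*6 = 1/3 - 39*6 = 1/3 - 234 = -701/3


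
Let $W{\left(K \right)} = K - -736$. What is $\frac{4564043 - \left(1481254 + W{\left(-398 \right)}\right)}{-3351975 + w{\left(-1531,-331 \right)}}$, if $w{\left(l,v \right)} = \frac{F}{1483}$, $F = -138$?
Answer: $- \frac{4571274833}{4970979063} \approx -0.91959$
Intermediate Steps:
$W{\left(K \right)} = 736 + K$ ($W{\left(K \right)} = K + 736 = 736 + K$)
$w{\left(l,v \right)} = - \frac{138}{1483}$
$\frac{4564043 - \left(1481254 + W{\left(-398 \right)}\right)}{-3351975 + w{\left(-1531,-331 \right)}} = \frac{4564043 - 1481592}{-3351975 - \frac{138}{1483}} = \frac{4564043 - 1481592}{- \frac{4970979063}{1483}} = \left(4564043 - 1481592\right) \left(- \frac{1483}{4970979063}\right) = 3082451 \left(- \frac{1483}{4970979063}\right) = - \frac{4571274833}{4970979063}$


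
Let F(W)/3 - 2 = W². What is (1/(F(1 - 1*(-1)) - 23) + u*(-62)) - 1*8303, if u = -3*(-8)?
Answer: -48956/5 ≈ -9791.2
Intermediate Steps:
u = 24
F(W) = 6 + 3*W²
(1/(F(1 - 1*(-1)) - 23) + u*(-62)) - 1*8303 = (1/((6 + 3*(1 - 1*(-1))²) - 23) + 24*(-62)) - 1*8303 = (1/((6 + 3*(1 + 1)²) - 23) - 1488) - 8303 = (1/((6 + 3*2²) - 23) - 1488) - 8303 = (1/((6 + 3*4) - 23) - 1488) - 8303 = (1/((6 + 12) - 23) - 1488) - 8303 = (1/(18 - 23) - 1488) - 8303 = (1/(-5) - 1488) - 8303 = (-⅕ - 1488) - 8303 = -7441/5 - 8303 = -48956/5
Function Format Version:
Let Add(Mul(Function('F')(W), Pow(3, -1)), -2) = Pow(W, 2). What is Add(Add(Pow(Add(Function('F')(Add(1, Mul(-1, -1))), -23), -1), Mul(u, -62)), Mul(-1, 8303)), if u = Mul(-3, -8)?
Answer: Rational(-48956, 5) ≈ -9791.2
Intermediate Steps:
u = 24
Function('F')(W) = Add(6, Mul(3, Pow(W, 2)))
Add(Add(Pow(Add(Function('F')(Add(1, Mul(-1, -1))), -23), -1), Mul(u, -62)), Mul(-1, 8303)) = Add(Add(Pow(Add(Add(6, Mul(3, Pow(Add(1, Mul(-1, -1)), 2))), -23), -1), Mul(24, -62)), Mul(-1, 8303)) = Add(Add(Pow(Add(Add(6, Mul(3, Pow(Add(1, 1), 2))), -23), -1), -1488), -8303) = Add(Add(Pow(Add(Add(6, Mul(3, Pow(2, 2))), -23), -1), -1488), -8303) = Add(Add(Pow(Add(Add(6, Mul(3, 4)), -23), -1), -1488), -8303) = Add(Add(Pow(Add(Add(6, 12), -23), -1), -1488), -8303) = Add(Add(Pow(Add(18, -23), -1), -1488), -8303) = Add(Add(Pow(-5, -1), -1488), -8303) = Add(Add(Rational(-1, 5), -1488), -8303) = Add(Rational(-7441, 5), -8303) = Rational(-48956, 5)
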